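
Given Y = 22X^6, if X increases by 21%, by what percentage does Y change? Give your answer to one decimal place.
213.8%

For Y = 22X^6:
If X → X(1 + 0.21)
Then Y → Y · (1 + 0.21)^6
     ≈ Y · 3.1384

Percentage change = ((1 + 0.21)^6 − 1) × 100% ≈ 213.8%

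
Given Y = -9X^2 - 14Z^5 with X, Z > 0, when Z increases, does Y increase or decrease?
Y decreases

Taking the partial derivative:
∂Y/∂Z = -70Z^4

∂Y/∂Z = -70Z^4 < 0 (assuming positive values)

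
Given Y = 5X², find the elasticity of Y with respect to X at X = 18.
Elasticity = 2

Elasticity = (dY/dX) · (X/Y)

dY/dX = 10·X
At X = 18: dY/dX = 180, Y = 1620

Elasticity = 180 · (18 / 1620) = 2

Interpretation: for a small percentage change in X, the percentage change in Y is approximately 2.00 times as large.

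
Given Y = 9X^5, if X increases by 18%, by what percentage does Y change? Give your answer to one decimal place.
128.8%

For Y = 9X^5:
If X → X(1 + 0.18)
Then Y → Y · (1 + 0.18)^5
     ≈ Y · 2.2878

Percentage change = ((1 + 0.18)^5 − 1) × 100% ≈ 128.8%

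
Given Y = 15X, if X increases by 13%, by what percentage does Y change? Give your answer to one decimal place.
13.0%

For Y = 15X:
If X → X(1 + 0.13)
Then Y → Y · (1 + 0.13)^1
     = Y · 1.1300

Percentage change = ((1 + 0.13)^1 − 1) × 100% = 13.0%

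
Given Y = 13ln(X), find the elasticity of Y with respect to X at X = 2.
Elasticity = 1/ln(2) ≈ 1.4427

Elasticity = (dY/dX) · (X/Y)

dY/dX = 13/X
At X = 2: dY/dX = 13/2, Y = 13·ln(2)

Elasticity = (13/2) · (2 / (13·ln(2))) = 1/ln(2) ≈ 1.4427

Interpretation: for a small percentage change in X, the percentage change in Y is approximately 1.44 times as large.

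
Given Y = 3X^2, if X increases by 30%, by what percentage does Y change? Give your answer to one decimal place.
69.0%

For Y = 3X^2:
If X → X(1 + 0.3)
Then Y → Y · (1 + 0.3)^2
     = Y · 1.6900

Percentage change = ((1 + 0.3)^2 − 1) × 100% = 69.0%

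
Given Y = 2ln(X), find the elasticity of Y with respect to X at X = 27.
Elasticity = 1/ln(27) ≈ 0.3034

Elasticity = (dY/dX) · (X/Y)

dY/dX = 2/X
At X = 27: dY/dX = 2/27, Y = 2·ln(27)

Elasticity = (2/27) · (27 / (2·ln(27))) = 1/ln(27) ≈ 0.3034

Interpretation: for a small percentage change in X, the percentage change in Y is approximately 0.30 times as large.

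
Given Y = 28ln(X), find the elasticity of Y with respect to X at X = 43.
Elasticity = 1/ln(43) ≈ 0.2659

Elasticity = (dY/dX) · (X/Y)

dY/dX = 28/X
At X = 43: dY/dX = 28/43, Y = 28·ln(43)

Elasticity = (28/43) · (43 / (28·ln(43))) = 1/ln(43) ≈ 0.2659

Interpretation: for a small percentage change in X, the percentage change in Y is approximately 0.27 times as large.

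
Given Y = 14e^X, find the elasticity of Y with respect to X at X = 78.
Elasticity = 78

Elasticity = (dY/dX) · (X/Y)

dY/dX = 14·e^X
At X = 78: dY/dX = 14·e^78, Y = 14·e^78

Elasticity = (14·e^78) · (78 / (14·e^78)) = 78

Interpretation: for a small percentage change in X, the percentage change in Y is approximately 78.00 times as large.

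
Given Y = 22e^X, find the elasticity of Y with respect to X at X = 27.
Elasticity = 27

Elasticity = (dY/dX) · (X/Y)

dY/dX = 22·e^X
At X = 27: dY/dX = 22·e^27, Y = 22·e^27

Elasticity = (22·e^27) · (27 / (22·e^27)) = 27

Interpretation: for a small percentage change in X, the percentage change in Y is approximately 27.00 times as large.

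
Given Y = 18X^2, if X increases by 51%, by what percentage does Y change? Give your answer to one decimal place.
128.0%

For Y = 18X^2:
If X → X(1 + 0.51)
Then Y → Y · (1 + 0.51)^2
     = Y · 2.2801

Percentage change = ((1 + 0.51)^2 − 1) × 100% ≈ 128.0%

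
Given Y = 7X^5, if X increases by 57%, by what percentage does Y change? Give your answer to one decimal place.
853.9%

For Y = 7X^5:
If X → X(1 + 0.57)
Then Y → Y · (1 + 0.57)^5
     ≈ Y · 9.5389

Percentage change = ((1 + 0.57)^5 − 1) × 100% ≈ 853.9%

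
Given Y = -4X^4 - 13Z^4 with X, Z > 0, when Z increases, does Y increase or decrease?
Y decreases

Taking the partial derivative:
∂Y/∂Z = -52Z^3

∂Y/∂Z = -52Z^3 < 0 (assuming positive values)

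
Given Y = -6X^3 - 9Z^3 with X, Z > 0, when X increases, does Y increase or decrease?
Y decreases

Taking the partial derivative:
∂Y/∂X = -18X^2

∂Y/∂X = -18X^2 < 0 (assuming positive values)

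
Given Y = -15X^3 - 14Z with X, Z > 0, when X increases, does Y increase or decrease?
Y decreases

Taking the partial derivative:
∂Y/∂X = -45X^2

∂Y/∂X = -45X^2 < 0 (assuming positive values)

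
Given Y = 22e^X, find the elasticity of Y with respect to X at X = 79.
Elasticity = 79

Elasticity = (dY/dX) · (X/Y)

dY/dX = 22·e^X
At X = 79: dY/dX = 22·e^79, Y = 22·e^79

Elasticity = (22·e^79) · (79 / (22·e^79)) = 79

Interpretation: for a small percentage change in X, the percentage change in Y is approximately 79.00 times as large.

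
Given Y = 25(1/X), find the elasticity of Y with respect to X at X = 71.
Elasticity = -1

Elasticity = (dY/dX) · (X/Y)

dY/dX = -25/X²
At X = 71: dY/dX = -25/5041, Y = 25/71

Elasticity = (-25/5041) · (71 / (25/71)) = -1

Interpretation: for a small percentage change in X, the percentage change in Y is approximately -1.00 times as large.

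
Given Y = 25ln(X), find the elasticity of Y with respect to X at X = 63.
Elasticity = 1/ln(63) ≈ 0.2414

Elasticity = (dY/dX) · (X/Y)

dY/dX = 25/X
At X = 63: dY/dX = 25/63, Y = 25·ln(63)

Elasticity = (25/63) · (63 / (25·ln(63))) = 1/ln(63) ≈ 0.2414

Interpretation: for a small percentage change in X, the percentage change in Y is approximately 0.24 times as large.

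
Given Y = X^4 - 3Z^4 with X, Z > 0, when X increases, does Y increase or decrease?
Y increases

Taking the partial derivative:
∂Y/∂X = 4X^3

∂Y/∂X = 4X^3 > 0 (assuming positive values)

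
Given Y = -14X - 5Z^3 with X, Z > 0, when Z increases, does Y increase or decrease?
Y decreases

Taking the partial derivative:
∂Y/∂Z = -15Z^2

∂Y/∂Z = -15Z^2 < 0 (assuming positive values)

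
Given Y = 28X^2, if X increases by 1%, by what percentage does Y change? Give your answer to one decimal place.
2.0%

For Y = 28X^2:
If X → X(1 + 0.01)
Then Y → Y · (1 + 0.01)^2
     = Y · 1.0201

Percentage change = ((1 + 0.01)^2 − 1) × 100% ≈ 2.0%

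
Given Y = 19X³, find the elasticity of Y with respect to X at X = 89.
Elasticity = 3

Elasticity = (dY/dX) · (X/Y)

dY/dX = 57·X²
At X = 89: dY/dX = 451497, Y = 13394411

Elasticity = 451497 · (89 / 13394411) = 3

Interpretation: for a small percentage change in X, the percentage change in Y is approximately 3.00 times as large.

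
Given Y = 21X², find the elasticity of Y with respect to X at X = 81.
Elasticity = 2

Elasticity = (dY/dX) · (X/Y)

dY/dX = 42·X
At X = 81: dY/dX = 3402, Y = 137781

Elasticity = 3402 · (81 / 137781) = 2

Interpretation: for a small percentage change in X, the percentage change in Y is approximately 2.00 times as large.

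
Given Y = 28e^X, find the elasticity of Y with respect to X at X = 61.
Elasticity = 61

Elasticity = (dY/dX) · (X/Y)

dY/dX = 28·e^X
At X = 61: dY/dX = 28·e^61, Y = 28·e^61

Elasticity = (28·e^61) · (61 / (28·e^61)) = 61

Interpretation: for a small percentage change in X, the percentage change in Y is approximately 61.00 times as large.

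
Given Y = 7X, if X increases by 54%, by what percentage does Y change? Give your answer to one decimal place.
54.0%

For Y = 7X:
If X → X(1 + 0.54)
Then Y → Y · (1 + 0.54)^1
     = Y · 1.5400

Percentage change = ((1 + 0.54)^1 − 1) × 100% = 54.0%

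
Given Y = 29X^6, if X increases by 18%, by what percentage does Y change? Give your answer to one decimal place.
170.0%

For Y = 29X^6:
If X → X(1 + 0.18)
Then Y → Y · (1 + 0.18)^6
     ≈ Y · 2.6996

Percentage change = ((1 + 0.18)^6 − 1) × 100% ≈ 170.0%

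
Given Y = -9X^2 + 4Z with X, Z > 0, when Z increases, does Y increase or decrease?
Y increases

Taking the partial derivative:
∂Y/∂Z = 4

∂Y/∂Z = 4 > 0 (assuming positive values)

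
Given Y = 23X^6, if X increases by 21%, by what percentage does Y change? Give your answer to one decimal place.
213.8%

For Y = 23X^6:
If X → X(1 + 0.21)
Then Y → Y · (1 + 0.21)^6
     ≈ Y · 3.1384

Percentage change = ((1 + 0.21)^6 − 1) × 100% ≈ 213.8%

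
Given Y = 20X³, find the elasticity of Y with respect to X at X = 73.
Elasticity = 3

Elasticity = (dY/dX) · (X/Y)

dY/dX = 60·X²
At X = 73: dY/dX = 319740, Y = 7780340

Elasticity = 319740 · (73 / 7780340) = 3

Interpretation: for a small percentage change in X, the percentage change in Y is approximately 3.00 times as large.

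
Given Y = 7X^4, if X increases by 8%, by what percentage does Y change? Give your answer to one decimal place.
36.0%

For Y = 7X^4:
If X → X(1 + 0.08)
Then Y → Y · (1 + 0.08)^4
     ≈ Y · 1.3605

Percentage change = ((1 + 0.08)^4 − 1) × 100% ≈ 36.0%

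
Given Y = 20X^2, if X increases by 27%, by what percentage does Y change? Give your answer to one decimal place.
61.3%

For Y = 20X^2:
If X → X(1 + 0.27)
Then Y → Y · (1 + 0.27)^2
     = Y · 1.6129

Percentage change = ((1 + 0.27)^2 − 1) × 100% ≈ 61.3%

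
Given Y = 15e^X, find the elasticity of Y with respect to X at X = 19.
Elasticity = 19

Elasticity = (dY/dX) · (X/Y)

dY/dX = 15·e^X
At X = 19: dY/dX = 15·e^19, Y = 15·e^19

Elasticity = (15·e^19) · (19 / (15·e^19)) = 19

Interpretation: for a small percentage change in X, the percentage change in Y is approximately 19.00 times as large.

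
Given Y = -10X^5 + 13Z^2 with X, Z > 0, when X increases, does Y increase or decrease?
Y decreases

Taking the partial derivative:
∂Y/∂X = -50X^4

∂Y/∂X = -50X^4 < 0 (assuming positive values)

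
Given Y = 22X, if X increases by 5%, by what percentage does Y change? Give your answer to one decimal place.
5.0%

For Y = 22X:
If X → X(1 + 0.05)
Then Y → Y · (1 + 0.05)^1
     = Y · 1.0500

Percentage change = ((1 + 0.05)^1 − 1) × 100% = 5.0%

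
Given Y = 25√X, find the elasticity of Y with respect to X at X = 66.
Elasticity = 1/2

Elasticity = (dY/dX) · (X/Y)

dY/dX = 25/(2·√X)
At X = 66: dY/dX = 25·√66/132, Y = 25·√66

Elasticity = (25·√66/132) · (66 / (25·√66)) = 1/2

Interpretation: for a small percentage change in X, the percentage change in Y is approximately 0.50 times as large.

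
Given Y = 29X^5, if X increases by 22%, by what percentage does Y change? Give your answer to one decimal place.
170.3%

For Y = 29X^5:
If X → X(1 + 0.22)
Then Y → Y · (1 + 0.22)^5
     ≈ Y · 2.7027

Percentage change = ((1 + 0.22)^5 − 1) × 100% ≈ 170.3%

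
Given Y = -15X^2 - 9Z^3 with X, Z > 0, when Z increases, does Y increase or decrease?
Y decreases

Taking the partial derivative:
∂Y/∂Z = -27Z^2

∂Y/∂Z = -27Z^2 < 0 (assuming positive values)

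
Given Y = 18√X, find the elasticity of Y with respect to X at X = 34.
Elasticity = 1/2

Elasticity = (dY/dX) · (X/Y)

dY/dX = 9/√X
At X = 34: dY/dX = 9·√34/34, Y = 18·√34

Elasticity = (9·√34/34) · (34 / (18·√34)) = 1/2

Interpretation: for a small percentage change in X, the percentage change in Y is approximately 0.50 times as large.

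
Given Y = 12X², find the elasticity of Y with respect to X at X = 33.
Elasticity = 2

Elasticity = (dY/dX) · (X/Y)

dY/dX = 24·X
At X = 33: dY/dX = 792, Y = 13068

Elasticity = 792 · (33 / 13068) = 2

Interpretation: for a small percentage change in X, the percentage change in Y is approximately 2.00 times as large.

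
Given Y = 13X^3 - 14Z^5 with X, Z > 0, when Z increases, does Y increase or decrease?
Y decreases

Taking the partial derivative:
∂Y/∂Z = -70Z^4

∂Y/∂Z = -70Z^4 < 0 (assuming positive values)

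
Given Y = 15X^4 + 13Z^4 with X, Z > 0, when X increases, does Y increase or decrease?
Y increases

Taking the partial derivative:
∂Y/∂X = 60X^3

∂Y/∂X = 60X^3 > 0 (assuming positive values)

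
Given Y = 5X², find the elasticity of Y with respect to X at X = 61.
Elasticity = 2

Elasticity = (dY/dX) · (X/Y)

dY/dX = 10·X
At X = 61: dY/dX = 610, Y = 18605

Elasticity = 610 · (61 / 18605) = 2

Interpretation: for a small percentage change in X, the percentage change in Y is approximately 2.00 times as large.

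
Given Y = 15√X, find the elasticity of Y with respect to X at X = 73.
Elasticity = 1/2

Elasticity = (dY/dX) · (X/Y)

dY/dX = 15/(2·√X)
At X = 73: dY/dX = 15·√73/146, Y = 15·√73

Elasticity = (15·√73/146) · (73 / (15·√73)) = 1/2

Interpretation: for a small percentage change in X, the percentage change in Y is approximately 0.50 times as large.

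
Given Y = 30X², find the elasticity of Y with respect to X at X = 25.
Elasticity = 2

Elasticity = (dY/dX) · (X/Y)

dY/dX = 60·X
At X = 25: dY/dX = 1500, Y = 18750

Elasticity = 1500 · (25 / 18750) = 2

Interpretation: for a small percentage change in X, the percentage change in Y is approximately 2.00 times as large.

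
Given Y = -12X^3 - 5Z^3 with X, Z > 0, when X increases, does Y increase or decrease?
Y decreases

Taking the partial derivative:
∂Y/∂X = -36X^2

∂Y/∂X = -36X^2 < 0 (assuming positive values)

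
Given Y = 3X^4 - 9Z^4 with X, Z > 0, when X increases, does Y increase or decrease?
Y increases

Taking the partial derivative:
∂Y/∂X = 12X^3

∂Y/∂X = 12X^3 > 0 (assuming positive values)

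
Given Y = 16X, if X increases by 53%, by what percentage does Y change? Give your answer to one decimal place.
53.0%

For Y = 16X:
If X → X(1 + 0.53)
Then Y → Y · (1 + 0.53)^1
     = Y · 1.5300

Percentage change = ((1 + 0.53)^1 − 1) × 100% = 53.0%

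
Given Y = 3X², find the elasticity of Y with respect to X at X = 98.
Elasticity = 2

Elasticity = (dY/dX) · (X/Y)

dY/dX = 6·X
At X = 98: dY/dX = 588, Y = 28812

Elasticity = 588 · (98 / 28812) = 2

Interpretation: for a small percentage change in X, the percentage change in Y is approximately 2.00 times as large.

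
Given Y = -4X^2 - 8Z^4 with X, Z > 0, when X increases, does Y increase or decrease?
Y decreases

Taking the partial derivative:
∂Y/∂X = -8X

∂Y/∂X = -8X < 0 (assuming positive values)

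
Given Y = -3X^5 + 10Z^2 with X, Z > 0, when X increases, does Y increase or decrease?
Y decreases

Taking the partial derivative:
∂Y/∂X = -15X^4

∂Y/∂X = -15X^4 < 0 (assuming positive values)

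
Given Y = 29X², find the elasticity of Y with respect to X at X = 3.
Elasticity = 2

Elasticity = (dY/dX) · (X/Y)

dY/dX = 58·X
At X = 3: dY/dX = 174, Y = 261

Elasticity = 174 · (3 / 261) = 2

Interpretation: for a small percentage change in X, the percentage change in Y is approximately 2.00 times as large.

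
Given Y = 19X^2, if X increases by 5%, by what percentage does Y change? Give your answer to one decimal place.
10.3%

For Y = 19X^2:
If X → X(1 + 0.05)
Then Y → Y · (1 + 0.05)^2
     = Y · 1.1025

Percentage change = ((1 + 0.05)^2 − 1) × 100% ≈ 10.3%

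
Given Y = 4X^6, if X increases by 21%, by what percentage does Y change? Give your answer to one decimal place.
213.8%

For Y = 4X^6:
If X → X(1 + 0.21)
Then Y → Y · (1 + 0.21)^6
     ≈ Y · 3.1384

Percentage change = ((1 + 0.21)^6 − 1) × 100% ≈ 213.8%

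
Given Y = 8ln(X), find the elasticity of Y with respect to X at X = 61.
Elasticity = 1/ln(61) ≈ 0.2433

Elasticity = (dY/dX) · (X/Y)

dY/dX = 8/X
At X = 61: dY/dX = 8/61, Y = 8·ln(61)

Elasticity = (8/61) · (61 / (8·ln(61))) = 1/ln(61) ≈ 0.2433

Interpretation: for a small percentage change in X, the percentage change in Y is approximately 0.24 times as large.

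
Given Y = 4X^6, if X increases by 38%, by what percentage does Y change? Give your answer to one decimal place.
590.7%

For Y = 4X^6:
If X → X(1 + 0.38)
Then Y → Y · (1 + 0.38)^6
     ≈ Y · 6.9068

Percentage change = ((1 + 0.38)^6 − 1) × 100% ≈ 590.7%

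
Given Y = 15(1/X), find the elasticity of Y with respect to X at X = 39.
Elasticity = -1

Elasticity = (dY/dX) · (X/Y)

dY/dX = -15/X²
At X = 39: dY/dX = -5/507, Y = 5/13

Elasticity = (-5/507) · (39 / (5/13)) = -1

Interpretation: for a small percentage change in X, the percentage change in Y is approximately -1.00 times as large.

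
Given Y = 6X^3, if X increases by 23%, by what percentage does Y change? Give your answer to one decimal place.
86.1%

For Y = 6X^3:
If X → X(1 + 0.23)
Then Y → Y · (1 + 0.23)^3
     ≈ Y · 1.8609

Percentage change = ((1 + 0.23)^3 − 1) × 100% ≈ 86.1%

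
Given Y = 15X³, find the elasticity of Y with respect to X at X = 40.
Elasticity = 3

Elasticity = (dY/dX) · (X/Y)

dY/dX = 45·X²
At X = 40: dY/dX = 72000, Y = 960000

Elasticity = 72000 · (40 / 960000) = 3

Interpretation: for a small percentage change in X, the percentage change in Y is approximately 3.00 times as large.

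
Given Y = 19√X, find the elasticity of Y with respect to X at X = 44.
Elasticity = 1/2

Elasticity = (dY/dX) · (X/Y)

dY/dX = 19/(2·√X)
At X = 44: dY/dX = 19·√11/44, Y = 38·√11

Elasticity = (19·√11/44) · (44 / (38·√11)) = 1/2

Interpretation: for a small percentage change in X, the percentage change in Y is approximately 0.50 times as large.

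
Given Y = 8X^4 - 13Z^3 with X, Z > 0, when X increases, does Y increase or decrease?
Y increases

Taking the partial derivative:
∂Y/∂X = 32X^3

∂Y/∂X = 32X^3 > 0 (assuming positive values)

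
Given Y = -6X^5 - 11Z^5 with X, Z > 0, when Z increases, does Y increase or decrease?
Y decreases

Taking the partial derivative:
∂Y/∂Z = -55Z^4

∂Y/∂Z = -55Z^4 < 0 (assuming positive values)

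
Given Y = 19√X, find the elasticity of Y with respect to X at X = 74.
Elasticity = 1/2

Elasticity = (dY/dX) · (X/Y)

dY/dX = 19/(2·√X)
At X = 74: dY/dX = 19·√74/148, Y = 19·√74

Elasticity = (19·√74/148) · (74 / (19·√74)) = 1/2

Interpretation: for a small percentage change in X, the percentage change in Y is approximately 0.50 times as large.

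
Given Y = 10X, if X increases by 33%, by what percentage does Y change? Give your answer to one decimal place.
33.0%

For Y = 10X:
If X → X(1 + 0.33)
Then Y → Y · (1 + 0.33)^1
     = Y · 1.3300

Percentage change = ((1 + 0.33)^1 − 1) × 100% = 33.0%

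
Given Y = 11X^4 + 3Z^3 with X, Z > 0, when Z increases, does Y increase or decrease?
Y increases

Taking the partial derivative:
∂Y/∂Z = 9Z^2

∂Y/∂Z = 9Z^2 > 0 (assuming positive values)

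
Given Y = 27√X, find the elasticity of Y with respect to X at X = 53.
Elasticity = 1/2

Elasticity = (dY/dX) · (X/Y)

dY/dX = 27/(2·√X)
At X = 53: dY/dX = 27·√53/106, Y = 27·√53

Elasticity = (27·√53/106) · (53 / (27·√53)) = 1/2

Interpretation: for a small percentage change in X, the percentage change in Y is approximately 0.50 times as large.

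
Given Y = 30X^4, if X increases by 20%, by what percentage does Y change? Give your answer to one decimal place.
107.4%

For Y = 30X^4:
If X → X(1 + 0.2)
Then Y → Y · (1 + 0.2)^4
     = Y · 2.0736

Percentage change = ((1 + 0.2)^4 − 1) × 100% ≈ 107.4%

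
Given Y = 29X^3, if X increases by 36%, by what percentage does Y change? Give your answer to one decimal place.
151.5%

For Y = 29X^3:
If X → X(1 + 0.36)
Then Y → Y · (1 + 0.36)^3
     ≈ Y · 2.5155

Percentage change = ((1 + 0.36)^3 − 1) × 100% ≈ 151.5%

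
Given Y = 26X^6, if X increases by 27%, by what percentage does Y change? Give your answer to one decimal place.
319.6%

For Y = 26X^6:
If X → X(1 + 0.27)
Then Y → Y · (1 + 0.27)^6
     ≈ Y · 4.1959

Percentage change = ((1 + 0.27)^6 − 1) × 100% ≈ 319.6%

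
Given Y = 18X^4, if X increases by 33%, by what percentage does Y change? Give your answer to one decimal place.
212.9%

For Y = 18X^4:
If X → X(1 + 0.33)
Then Y → Y · (1 + 0.33)^4
     ≈ Y · 3.1290

Percentage change = ((1 + 0.33)^4 − 1) × 100% ≈ 212.9%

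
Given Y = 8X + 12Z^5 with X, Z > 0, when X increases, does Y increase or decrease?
Y increases

Taking the partial derivative:
∂Y/∂X = 8

∂Y/∂X = 8 > 0 (assuming positive values)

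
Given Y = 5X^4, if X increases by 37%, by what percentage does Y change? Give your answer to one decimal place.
252.3%

For Y = 5X^4:
If X → X(1 + 0.37)
Then Y → Y · (1 + 0.37)^4
     ≈ Y · 3.5228

Percentage change = ((1 + 0.37)^4 − 1) × 100% ≈ 252.3%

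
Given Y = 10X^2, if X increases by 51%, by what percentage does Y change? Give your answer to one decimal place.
128.0%

For Y = 10X^2:
If X → X(1 + 0.51)
Then Y → Y · (1 + 0.51)^2
     = Y · 2.2801

Percentage change = ((1 + 0.51)^2 − 1) × 100% ≈ 128.0%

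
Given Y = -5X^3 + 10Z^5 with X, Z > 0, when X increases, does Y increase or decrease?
Y decreases

Taking the partial derivative:
∂Y/∂X = -15X^2

∂Y/∂X = -15X^2 < 0 (assuming positive values)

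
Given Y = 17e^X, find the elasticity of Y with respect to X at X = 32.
Elasticity = 32

Elasticity = (dY/dX) · (X/Y)

dY/dX = 17·e^X
At X = 32: dY/dX = 17·e^32, Y = 17·e^32

Elasticity = (17·e^32) · (32 / (17·e^32)) = 32

Interpretation: for a small percentage change in X, the percentage change in Y is approximately 32.00 times as large.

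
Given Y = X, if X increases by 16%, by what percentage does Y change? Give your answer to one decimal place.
16.0%

For Y = X:
If X → X(1 + 0.16)
Then Y → Y · (1 + 0.16)^1
     = Y · 1.1600

Percentage change = ((1 + 0.16)^1 − 1) × 100% = 16.0%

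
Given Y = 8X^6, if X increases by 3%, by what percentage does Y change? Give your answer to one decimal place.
19.4%

For Y = 8X^6:
If X → X(1 + 0.03)
Then Y → Y · (1 + 0.03)^6
     ≈ Y · 1.1941

Percentage change = ((1 + 0.03)^6 − 1) × 100% ≈ 19.4%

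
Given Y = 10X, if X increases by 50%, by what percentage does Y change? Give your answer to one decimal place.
50.0%

For Y = 10X:
If X → X(1 + 0.5)
Then Y → Y · (1 + 0.5)^1
     = Y · 1.5000

Percentage change = ((1 + 0.5)^1 − 1) × 100% = 50.0%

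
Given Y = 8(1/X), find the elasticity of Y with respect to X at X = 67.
Elasticity = -1

Elasticity = (dY/dX) · (X/Y)

dY/dX = -8/X²
At X = 67: dY/dX = -8/4489, Y = 8/67

Elasticity = (-8/4489) · (67 / (8/67)) = -1

Interpretation: for a small percentage change in X, the percentage change in Y is approximately -1.00 times as large.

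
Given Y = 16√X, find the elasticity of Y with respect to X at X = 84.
Elasticity = 1/2

Elasticity = (dY/dX) · (X/Y)

dY/dX = 8/√X
At X = 84: dY/dX = 4·√21/21, Y = 32·√21

Elasticity = (4·√21/21) · (84 / (32·√21)) = 1/2

Interpretation: for a small percentage change in X, the percentage change in Y is approximately 0.50 times as large.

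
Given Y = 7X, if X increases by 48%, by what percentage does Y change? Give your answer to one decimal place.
48.0%

For Y = 7X:
If X → X(1 + 0.48)
Then Y → Y · (1 + 0.48)^1
     = Y · 1.4800

Percentage change = ((1 + 0.48)^1 − 1) × 100% = 48.0%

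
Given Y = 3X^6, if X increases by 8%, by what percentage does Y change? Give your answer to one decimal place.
58.7%

For Y = 3X^6:
If X → X(1 + 0.08)
Then Y → Y · (1 + 0.08)^6
     ≈ Y · 1.5869

Percentage change = ((1 + 0.08)^6 − 1) × 100% ≈ 58.7%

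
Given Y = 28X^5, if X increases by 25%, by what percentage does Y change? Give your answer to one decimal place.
205.2%

For Y = 28X^5:
If X → X(1 + 0.25)
Then Y → Y · (1 + 0.25)^5
     ≈ Y · 3.0518

Percentage change = ((1 + 0.25)^5 − 1) × 100% ≈ 205.2%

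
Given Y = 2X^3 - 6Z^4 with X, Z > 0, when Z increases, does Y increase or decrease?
Y decreases

Taking the partial derivative:
∂Y/∂Z = -24Z^3

∂Y/∂Z = -24Z^3 < 0 (assuming positive values)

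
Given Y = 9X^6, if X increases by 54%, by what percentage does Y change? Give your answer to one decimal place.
1233.9%

For Y = 9X^6:
If X → X(1 + 0.54)
Then Y → Y · (1 + 0.54)^6
     ≈ Y · 13.3390

Percentage change = ((1 + 0.54)^6 − 1) × 100% ≈ 1233.9%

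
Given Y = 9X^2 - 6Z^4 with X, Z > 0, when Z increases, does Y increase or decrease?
Y decreases

Taking the partial derivative:
∂Y/∂Z = -24Z^3

∂Y/∂Z = -24Z^3 < 0 (assuming positive values)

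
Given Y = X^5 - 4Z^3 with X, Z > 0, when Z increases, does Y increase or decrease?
Y decreases

Taking the partial derivative:
∂Y/∂Z = -12Z^2

∂Y/∂Z = -12Z^2 < 0 (assuming positive values)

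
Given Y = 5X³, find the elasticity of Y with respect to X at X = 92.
Elasticity = 3

Elasticity = (dY/dX) · (X/Y)

dY/dX = 15·X²
At X = 92: dY/dX = 126960, Y = 3893440

Elasticity = 126960 · (92 / 3893440) = 3

Interpretation: for a small percentage change in X, the percentage change in Y is approximately 3.00 times as large.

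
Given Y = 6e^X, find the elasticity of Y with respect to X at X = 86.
Elasticity = 86

Elasticity = (dY/dX) · (X/Y)

dY/dX = 6·e^X
At X = 86: dY/dX = 6·e^86, Y = 6·e^86

Elasticity = (6·e^86) · (86 / (6·e^86)) = 86

Interpretation: for a small percentage change in X, the percentage change in Y is approximately 86.00 times as large.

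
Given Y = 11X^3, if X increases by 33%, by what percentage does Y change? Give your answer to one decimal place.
135.3%

For Y = 11X^3:
If X → X(1 + 0.33)
Then Y → Y · (1 + 0.33)^3
     ≈ Y · 2.3526

Percentage change = ((1 + 0.33)^3 − 1) × 100% ≈ 135.3%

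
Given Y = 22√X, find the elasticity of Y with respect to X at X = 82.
Elasticity = 1/2

Elasticity = (dY/dX) · (X/Y)

dY/dX = 11/√X
At X = 82: dY/dX = 11·√82/82, Y = 22·√82

Elasticity = (11·√82/82) · (82 / (22·√82)) = 1/2

Interpretation: for a small percentage change in X, the percentage change in Y is approximately 0.50 times as large.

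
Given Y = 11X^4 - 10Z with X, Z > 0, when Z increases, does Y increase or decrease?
Y decreases

Taking the partial derivative:
∂Y/∂Z = -10

∂Y/∂Z = -10 < 0 (assuming positive values)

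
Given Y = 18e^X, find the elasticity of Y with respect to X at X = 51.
Elasticity = 51

Elasticity = (dY/dX) · (X/Y)

dY/dX = 18·e^X
At X = 51: dY/dX = 18·e^51, Y = 18·e^51

Elasticity = (18·e^51) · (51 / (18·e^51)) = 51

Interpretation: for a small percentage change in X, the percentage change in Y is approximately 51.00 times as large.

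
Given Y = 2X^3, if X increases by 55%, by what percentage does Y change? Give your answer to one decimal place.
272.4%

For Y = 2X^3:
If X → X(1 + 0.55)
Then Y → Y · (1 + 0.55)^3
     ≈ Y · 3.7239

Percentage change = ((1 + 0.55)^3 − 1) × 100% ≈ 272.4%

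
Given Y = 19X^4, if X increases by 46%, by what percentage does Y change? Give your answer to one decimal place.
354.4%

For Y = 19X^4:
If X → X(1 + 0.46)
Then Y → Y · (1 + 0.46)^4
     ≈ Y · 4.5437

Percentage change = ((1 + 0.46)^4 − 1) × 100% ≈ 354.4%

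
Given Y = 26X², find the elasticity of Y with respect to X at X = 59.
Elasticity = 2

Elasticity = (dY/dX) · (X/Y)

dY/dX = 52·X
At X = 59: dY/dX = 3068, Y = 90506

Elasticity = 3068 · (59 / 90506) = 2

Interpretation: for a small percentage change in X, the percentage change in Y is approximately 2.00 times as large.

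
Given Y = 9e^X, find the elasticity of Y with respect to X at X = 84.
Elasticity = 84

Elasticity = (dY/dX) · (X/Y)

dY/dX = 9·e^X
At X = 84: dY/dX = 9·e^84, Y = 9·e^84

Elasticity = (9·e^84) · (84 / (9·e^84)) = 84

Interpretation: for a small percentage change in X, the percentage change in Y is approximately 84.00 times as large.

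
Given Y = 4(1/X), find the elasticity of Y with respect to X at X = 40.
Elasticity = -1

Elasticity = (dY/dX) · (X/Y)

dY/dX = -4/X²
At X = 40: dY/dX = -1/400, Y = 1/10

Elasticity = (-1/400) · (40 / (1/10)) = -1

Interpretation: for a small percentage change in X, the percentage change in Y is approximately -1.00 times as large.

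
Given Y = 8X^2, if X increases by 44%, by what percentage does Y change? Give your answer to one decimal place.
107.4%

For Y = 8X^2:
If X → X(1 + 0.44)
Then Y → Y · (1 + 0.44)^2
     = Y · 2.0736

Percentage change = ((1 + 0.44)^2 − 1) × 100% ≈ 107.4%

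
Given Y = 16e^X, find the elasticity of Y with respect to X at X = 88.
Elasticity = 88

Elasticity = (dY/dX) · (X/Y)

dY/dX = 16·e^X
At X = 88: dY/dX = 16·e^88, Y = 16·e^88

Elasticity = (16·e^88) · (88 / (16·e^88)) = 88

Interpretation: for a small percentage change in X, the percentage change in Y is approximately 88.00 times as large.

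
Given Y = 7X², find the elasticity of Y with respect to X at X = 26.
Elasticity = 2

Elasticity = (dY/dX) · (X/Y)

dY/dX = 14·X
At X = 26: dY/dX = 364, Y = 4732

Elasticity = 364 · (26 / 4732) = 2

Interpretation: for a small percentage change in X, the percentage change in Y is approximately 2.00 times as large.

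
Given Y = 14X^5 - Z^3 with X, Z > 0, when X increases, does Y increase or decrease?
Y increases

Taking the partial derivative:
∂Y/∂X = 70X^4

∂Y/∂X = 70X^4 > 0 (assuming positive values)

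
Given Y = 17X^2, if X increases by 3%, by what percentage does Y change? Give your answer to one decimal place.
6.1%

For Y = 17X^2:
If X → X(1 + 0.03)
Then Y → Y · (1 + 0.03)^2
     = Y · 1.0609

Percentage change = ((1 + 0.03)^2 − 1) × 100% ≈ 6.1%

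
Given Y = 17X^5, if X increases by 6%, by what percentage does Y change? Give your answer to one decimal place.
33.8%

For Y = 17X^5:
If X → X(1 + 0.06)
Then Y → Y · (1 + 0.06)^5
     ≈ Y · 1.3382

Percentage change = ((1 + 0.06)^5 − 1) × 100% ≈ 33.8%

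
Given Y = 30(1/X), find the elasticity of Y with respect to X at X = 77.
Elasticity = -1

Elasticity = (dY/dX) · (X/Y)

dY/dX = -30/X²
At X = 77: dY/dX = -30/5929, Y = 30/77

Elasticity = (-30/5929) · (77 / (30/77)) = -1

Interpretation: for a small percentage change in X, the percentage change in Y is approximately -1.00 times as large.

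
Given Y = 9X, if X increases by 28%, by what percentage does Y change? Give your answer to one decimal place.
28.0%

For Y = 9X:
If X → X(1 + 0.28)
Then Y → Y · (1 + 0.28)^1
     = Y · 1.2800

Percentage change = ((1 + 0.28)^1 − 1) × 100% = 28.0%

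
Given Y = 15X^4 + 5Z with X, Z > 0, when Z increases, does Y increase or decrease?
Y increases

Taking the partial derivative:
∂Y/∂Z = 5

∂Y/∂Z = 5 > 0 (assuming positive values)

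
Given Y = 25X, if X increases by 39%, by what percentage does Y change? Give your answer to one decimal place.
39.0%

For Y = 25X:
If X → X(1 + 0.39)
Then Y → Y · (1 + 0.39)^1
     = Y · 1.3900

Percentage change = ((1 + 0.39)^1 − 1) × 100% = 39.0%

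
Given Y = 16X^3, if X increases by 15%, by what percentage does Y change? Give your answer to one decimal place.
52.1%

For Y = 16X^3:
If X → X(1 + 0.15)
Then Y → Y · (1 + 0.15)^3
     ≈ Y · 1.5209

Percentage change = ((1 + 0.15)^3 − 1) × 100% ≈ 52.1%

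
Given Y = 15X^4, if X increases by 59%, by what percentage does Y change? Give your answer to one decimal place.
539.1%

For Y = 15X^4:
If X → X(1 + 0.59)
Then Y → Y · (1 + 0.59)^4
     ≈ Y · 6.3913

Percentage change = ((1 + 0.59)^4 − 1) × 100% ≈ 539.1%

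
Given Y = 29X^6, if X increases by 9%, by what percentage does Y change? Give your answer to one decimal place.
67.7%

For Y = 29X^6:
If X → X(1 + 0.09)
Then Y → Y · (1 + 0.09)^6
     ≈ Y · 1.6771

Percentage change = ((1 + 0.09)^6 − 1) × 100% ≈ 67.7%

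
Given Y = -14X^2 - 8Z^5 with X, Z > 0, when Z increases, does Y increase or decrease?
Y decreases

Taking the partial derivative:
∂Y/∂Z = -40Z^4

∂Y/∂Z = -40Z^4 < 0 (assuming positive values)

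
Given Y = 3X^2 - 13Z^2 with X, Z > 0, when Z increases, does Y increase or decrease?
Y decreases

Taking the partial derivative:
∂Y/∂Z = -26Z

∂Y/∂Z = -26Z < 0 (assuming positive values)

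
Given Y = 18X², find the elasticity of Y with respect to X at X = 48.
Elasticity = 2

Elasticity = (dY/dX) · (X/Y)

dY/dX = 36·X
At X = 48: dY/dX = 1728, Y = 41472

Elasticity = 1728 · (48 / 41472) = 2

Interpretation: for a small percentage change in X, the percentage change in Y is approximately 2.00 times as large.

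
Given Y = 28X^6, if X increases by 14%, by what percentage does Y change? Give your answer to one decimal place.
119.5%

For Y = 28X^6:
If X → X(1 + 0.14)
Then Y → Y · (1 + 0.14)^6
     ≈ Y · 2.1950

Percentage change = ((1 + 0.14)^6 − 1) × 100% ≈ 119.5%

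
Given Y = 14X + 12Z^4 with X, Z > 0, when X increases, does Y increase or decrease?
Y increases

Taking the partial derivative:
∂Y/∂X = 14

∂Y/∂X = 14 > 0 (assuming positive values)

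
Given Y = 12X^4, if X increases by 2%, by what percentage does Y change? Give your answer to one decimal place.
8.2%

For Y = 12X^4:
If X → X(1 + 0.02)
Then Y → Y · (1 + 0.02)^4
     ≈ Y · 1.0824

Percentage change = ((1 + 0.02)^4 − 1) × 100% ≈ 8.2%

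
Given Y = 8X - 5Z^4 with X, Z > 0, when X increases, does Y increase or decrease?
Y increases

Taking the partial derivative:
∂Y/∂X = 8

∂Y/∂X = 8 > 0 (assuming positive values)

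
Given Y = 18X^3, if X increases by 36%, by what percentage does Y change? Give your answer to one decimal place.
151.5%

For Y = 18X^3:
If X → X(1 + 0.36)
Then Y → Y · (1 + 0.36)^3
     ≈ Y · 2.5155

Percentage change = ((1 + 0.36)^3 − 1) × 100% ≈ 151.5%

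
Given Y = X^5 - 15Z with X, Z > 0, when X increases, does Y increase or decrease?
Y increases

Taking the partial derivative:
∂Y/∂X = 5X^4

∂Y/∂X = 5X^4 > 0 (assuming positive values)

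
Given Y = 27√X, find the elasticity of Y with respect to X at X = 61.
Elasticity = 1/2

Elasticity = (dY/dX) · (X/Y)

dY/dX = 27/(2·√X)
At X = 61: dY/dX = 27·√61/122, Y = 27·√61

Elasticity = (27·√61/122) · (61 / (27·√61)) = 1/2

Interpretation: for a small percentage change in X, the percentage change in Y is approximately 0.50 times as large.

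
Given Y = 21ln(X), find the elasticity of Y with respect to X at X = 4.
Elasticity = 1/ln(4) ≈ 0.7213

Elasticity = (dY/dX) · (X/Y)

dY/dX = 21/X
At X = 4: dY/dX = 21/4, Y = 21·ln(4)

Elasticity = (21/4) · (4 / (21·ln(4))) = 1/ln(4) ≈ 0.7213

Interpretation: for a small percentage change in X, the percentage change in Y is approximately 0.72 times as large.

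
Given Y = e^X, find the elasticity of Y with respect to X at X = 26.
Elasticity = 26

Elasticity = (dY/dX) · (X/Y)

dY/dX = e^X
At X = 26: dY/dX = e^26, Y = e^26

Elasticity = (e^26) · (26 / (e^26)) = 26

Interpretation: for a small percentage change in X, the percentage change in Y is approximately 26.00 times as large.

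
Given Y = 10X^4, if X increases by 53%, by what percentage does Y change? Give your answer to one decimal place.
448.0%

For Y = 10X^4:
If X → X(1 + 0.53)
Then Y → Y · (1 + 0.53)^4
     ≈ Y · 5.4798

Percentage change = ((1 + 0.53)^4 − 1) × 100% ≈ 448.0%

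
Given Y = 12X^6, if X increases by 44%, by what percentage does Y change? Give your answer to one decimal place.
791.6%

For Y = 12X^6:
If X → X(1 + 0.44)
Then Y → Y · (1 + 0.44)^6
     ≈ Y · 8.9161

Percentage change = ((1 + 0.44)^6 − 1) × 100% ≈ 791.6%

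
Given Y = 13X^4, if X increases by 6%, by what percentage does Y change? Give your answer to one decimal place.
26.2%

For Y = 13X^4:
If X → X(1 + 0.06)
Then Y → Y · (1 + 0.06)^4
     ≈ Y · 1.2625

Percentage change = ((1 + 0.06)^4 − 1) × 100% ≈ 26.2%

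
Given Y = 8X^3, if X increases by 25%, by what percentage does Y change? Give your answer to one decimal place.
95.3%

For Y = 8X^3:
If X → X(1 + 0.25)
Then Y → Y · (1 + 0.25)^3
     ≈ Y · 1.9531

Percentage change = ((1 + 0.25)^3 − 1) × 100% ≈ 95.3%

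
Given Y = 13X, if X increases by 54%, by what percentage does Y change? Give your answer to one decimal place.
54.0%

For Y = 13X:
If X → X(1 + 0.54)
Then Y → Y · (1 + 0.54)^1
     = Y · 1.5400

Percentage change = ((1 + 0.54)^1 − 1) × 100% = 54.0%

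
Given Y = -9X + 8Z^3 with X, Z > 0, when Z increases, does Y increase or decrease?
Y increases

Taking the partial derivative:
∂Y/∂Z = 24Z^2

∂Y/∂Z = 24Z^2 > 0 (assuming positive values)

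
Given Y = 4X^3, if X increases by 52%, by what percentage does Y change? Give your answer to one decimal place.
251.2%

For Y = 4X^3:
If X → X(1 + 0.52)
Then Y → Y · (1 + 0.52)^3
     ≈ Y · 3.5118

Percentage change = ((1 + 0.52)^3 − 1) × 100% ≈ 251.2%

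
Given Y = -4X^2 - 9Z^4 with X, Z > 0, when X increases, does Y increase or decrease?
Y decreases

Taking the partial derivative:
∂Y/∂X = -8X

∂Y/∂X = -8X < 0 (assuming positive values)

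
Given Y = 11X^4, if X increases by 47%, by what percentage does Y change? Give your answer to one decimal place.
366.9%

For Y = 11X^4:
If X → X(1 + 0.47)
Then Y → Y · (1 + 0.47)^4
     ≈ Y · 4.6695

Percentage change = ((1 + 0.47)^4 − 1) × 100% ≈ 366.9%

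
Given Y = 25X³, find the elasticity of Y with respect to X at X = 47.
Elasticity = 3

Elasticity = (dY/dX) · (X/Y)

dY/dX = 75·X²
At X = 47: dY/dX = 165675, Y = 2595575

Elasticity = 165675 · (47 / 2595575) = 3

Interpretation: for a small percentage change in X, the percentage change in Y is approximately 3.00 times as large.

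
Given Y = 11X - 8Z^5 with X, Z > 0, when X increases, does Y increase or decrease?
Y increases

Taking the partial derivative:
∂Y/∂X = 11

∂Y/∂X = 11 > 0 (assuming positive values)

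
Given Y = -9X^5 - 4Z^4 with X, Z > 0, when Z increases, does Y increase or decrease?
Y decreases

Taking the partial derivative:
∂Y/∂Z = -16Z^3

∂Y/∂Z = -16Z^3 < 0 (assuming positive values)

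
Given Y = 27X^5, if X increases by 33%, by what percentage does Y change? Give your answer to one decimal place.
316.2%

For Y = 27X^5:
If X → X(1 + 0.33)
Then Y → Y · (1 + 0.33)^5
     ≈ Y · 4.1616

Percentage change = ((1 + 0.33)^5 − 1) × 100% ≈ 316.2%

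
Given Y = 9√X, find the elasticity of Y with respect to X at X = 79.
Elasticity = 1/2

Elasticity = (dY/dX) · (X/Y)

dY/dX = 9/(2·√X)
At X = 79: dY/dX = 9·√79/158, Y = 9·√79

Elasticity = (9·√79/158) · (79 / (9·√79)) = 1/2

Interpretation: for a small percentage change in X, the percentage change in Y is approximately 0.50 times as large.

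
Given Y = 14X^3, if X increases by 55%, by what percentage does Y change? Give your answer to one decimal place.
272.4%

For Y = 14X^3:
If X → X(1 + 0.55)
Then Y → Y · (1 + 0.55)^3
     ≈ Y · 3.7239

Percentage change = ((1 + 0.55)^3 − 1) × 100% ≈ 272.4%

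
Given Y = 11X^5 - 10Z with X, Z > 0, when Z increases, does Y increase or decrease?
Y decreases

Taking the partial derivative:
∂Y/∂Z = -10

∂Y/∂Z = -10 < 0 (assuming positive values)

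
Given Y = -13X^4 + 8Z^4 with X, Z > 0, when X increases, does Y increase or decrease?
Y decreases

Taking the partial derivative:
∂Y/∂X = -52X^3

∂Y/∂X = -52X^3 < 0 (assuming positive values)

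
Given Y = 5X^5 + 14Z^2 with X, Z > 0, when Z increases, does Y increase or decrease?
Y increases

Taking the partial derivative:
∂Y/∂Z = 28Z

∂Y/∂Z = 28Z > 0 (assuming positive values)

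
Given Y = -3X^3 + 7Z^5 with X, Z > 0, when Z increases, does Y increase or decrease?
Y increases

Taking the partial derivative:
∂Y/∂Z = 35Z^4

∂Y/∂Z = 35Z^4 > 0 (assuming positive values)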